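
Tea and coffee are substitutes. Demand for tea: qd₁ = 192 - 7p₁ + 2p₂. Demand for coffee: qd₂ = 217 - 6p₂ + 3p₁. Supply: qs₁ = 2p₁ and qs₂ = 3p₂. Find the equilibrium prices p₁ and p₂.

p₁ = 2162/75, p₂ = 33.72

Market 1: 192 - 7p₁ + 2p₂ = 2p₁ → 9p₁ - 2p₂ = 192.
Market 2: 9p₂ - 3p₁ = 217.
Eliminating p₂: 9×(1) + 2×(2) gives 75p₁ = 2162, so p₁ = 2162/75.
Back-substitute into (2): p₂ = (217 + 3×2162/75) / 9 = 33.72.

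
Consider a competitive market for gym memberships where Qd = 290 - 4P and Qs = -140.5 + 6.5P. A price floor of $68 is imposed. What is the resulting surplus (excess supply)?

Surplus = 283.5

Equilibrium price would be P* = 41, so the floor at 68 binds.
At P = 68: Qd = 18, Qs = 301.5.
Surplus = 301.5 − 18 = 283.5.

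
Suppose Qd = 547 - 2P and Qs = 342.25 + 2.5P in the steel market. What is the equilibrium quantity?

Q* = 456

Set Qd = Qs: 547 - 2P = 342.25 + 2.5P.
204.75 = 4.5P, so P* = 45.5.
Q* = 547 − 2(45.5) = 456.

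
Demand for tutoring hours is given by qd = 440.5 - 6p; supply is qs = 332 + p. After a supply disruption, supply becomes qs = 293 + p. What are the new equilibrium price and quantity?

Original equilibrium: p* = 15.5, q* = 347.5.
New equilibrium: 440.5 - 6p = 293 + p, so 147.5 = 7p and p' = 295/14; q' = 440.5 − 6(295/14) = 4397/14.

p' = 295/14, q' = 4397/14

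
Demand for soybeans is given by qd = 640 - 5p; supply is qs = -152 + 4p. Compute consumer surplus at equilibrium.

Consumer surplus = 4000

Equilibrium: 640 - 5p = -152 + 4p gives p* = 88, q* = 200.
Demand choke price (qd = 0): p = 128.
CS = ½(128 − 88)(200) = 4000.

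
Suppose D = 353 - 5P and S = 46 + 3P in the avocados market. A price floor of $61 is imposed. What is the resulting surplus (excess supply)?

Surplus = 181

Equilibrium price would be P* = 38.375, so the floor at 61 binds.
At P = 61: D = 48, S = 229.
Surplus = 229 − 48 = 181.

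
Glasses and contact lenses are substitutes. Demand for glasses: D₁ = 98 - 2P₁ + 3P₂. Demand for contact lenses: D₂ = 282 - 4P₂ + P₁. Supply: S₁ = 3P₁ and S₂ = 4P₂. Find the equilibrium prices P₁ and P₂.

P₁ = 1630/37, P₂ = 1508/37

Market 1: 98 - 2P₁ + 3P₂ = 3P₁ → 5P₁ - 3P₂ = 98.
Market 2: 8P₂ - P₁ = 282.
Eliminating P₂: 8×(1) + 3×(2) gives 37P₁ = 1630, so P₁ = 1630/37.
Back-substitute into (2): P₂ = (282 + 1×1630/37) / 8 = 1508/37.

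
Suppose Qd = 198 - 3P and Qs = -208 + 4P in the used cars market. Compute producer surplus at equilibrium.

Producer surplus = 72

Equilibrium: 198 - 3P = -208 + 4P gives P* = 58, Q* = 24.
Supply starts at P = 52 (where Qs = 0).
PS = ½(58 − 52)(24) = 72.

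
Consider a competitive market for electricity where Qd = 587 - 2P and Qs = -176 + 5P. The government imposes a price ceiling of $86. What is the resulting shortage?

Shortage = 161

Equilibrium price would be P* = 109, so the ceiling at 86 binds.
At P = 86: Qd = 587 − 2(86) = 415, Qs = -176 + 5(86) = 254.
Shortage = 415 − 254 = 161.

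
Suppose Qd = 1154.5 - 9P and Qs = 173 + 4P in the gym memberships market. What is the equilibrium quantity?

Q* = 475

Set Qd = Qs: 1154.5 - 9P = 173 + 4P.
981.5 = 13P, so P* = 75.5.
Q* = 1154.5 − 9(75.5) = 475.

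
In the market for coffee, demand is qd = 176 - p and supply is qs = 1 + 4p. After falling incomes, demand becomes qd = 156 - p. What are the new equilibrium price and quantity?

p' = 31, q' = 125

Original equilibrium: p* = 35, q* = 141.
New equilibrium: 156 - p = 1 + 4p, so 155 = 5p and p' = 31; q' = 156 − 1(31) = 125.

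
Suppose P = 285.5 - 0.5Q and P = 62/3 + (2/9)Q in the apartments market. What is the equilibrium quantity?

Q* = 4767/13

Set the two price expressions equal: 285.5 - 0.5Q = 62/3 + (2/9)Q.
1589/6 = (13/18)Q, so Q* = 4767/13.
P* = 285.5 − (0.5)(4767/13) = 1328/13.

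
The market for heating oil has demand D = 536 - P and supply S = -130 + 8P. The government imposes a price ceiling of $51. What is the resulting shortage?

Shortage = 207

Equilibrium price would be P* = 74, so the ceiling at 51 binds.
At P = 51: D = 536 − 1(51) = 485, S = -130 + 8(51) = 278.
Shortage = 485 − 278 = 207.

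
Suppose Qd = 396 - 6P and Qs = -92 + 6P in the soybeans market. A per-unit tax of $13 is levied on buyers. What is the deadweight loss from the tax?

Pre-tax equilibrium: P* = 122/3, Q* = 152.
Tax on buyers shifts demand to Qd = 396 − 6(P + 13) = 318 - 6P.
318 - 6P = -92 + 6P gives seller price Ps = 205/6; buyers pay Pb = 205/6 + 13 = 283/6.
New quantity: Q = 396 − 6(283/6) = 113.
DWL = ½ × 13 × (152 − 113) = 253.5.

Deadweight loss = 253.5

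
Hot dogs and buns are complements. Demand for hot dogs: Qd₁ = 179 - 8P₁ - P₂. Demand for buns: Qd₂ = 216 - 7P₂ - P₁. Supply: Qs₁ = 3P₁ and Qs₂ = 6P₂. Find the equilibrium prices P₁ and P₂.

P₁ = 2111/142, P₂ = 2197/142

Market 1: 179 - 8P₁ - P₂ = 3P₁ → 11P₁ + P₂ = 179.
Market 2: 13P₂ + P₁ = 216.
Eliminating P₂: 13×(1) − 1×(2) gives 142P₁ = 2111, so P₁ = 2111/142.
Back-substitute into (2): P₂ = (216 − 1×2111/142) / 13 = 2197/142.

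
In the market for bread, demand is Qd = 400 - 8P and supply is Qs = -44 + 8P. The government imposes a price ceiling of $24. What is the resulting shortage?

Shortage = 60

Equilibrium price would be P* = 27.75, so the ceiling at 24 binds.
At P = 24: Qd = 400 − 8(24) = 208, Qs = -44 + 8(24) = 148.
Shortage = 208 − 148 = 60.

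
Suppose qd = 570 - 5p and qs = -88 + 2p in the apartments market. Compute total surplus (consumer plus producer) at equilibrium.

Total surplus = 3500

Equilibrium: 570 - 5p = -88 + 2p gives p* = 94, q* = 100.
Demand choke price: p = 114; supply starts at p = 44.
CS = ½(114 − 94)(100) = 1000; PS = ½(94 − 44)(100) = 2500.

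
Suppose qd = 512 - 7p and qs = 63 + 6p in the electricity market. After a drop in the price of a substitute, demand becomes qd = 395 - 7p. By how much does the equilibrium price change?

Original equilibrium: p* = 449/13, q* = 3513/13.
New equilibrium: 395 - 7p = 63 + 6p, so 332 = 13p and p' = 332/13; q' = 395 − 7(332/13) = 2811/13.
Change in price: 332/13 − 449/13 = -9.

Δp = -9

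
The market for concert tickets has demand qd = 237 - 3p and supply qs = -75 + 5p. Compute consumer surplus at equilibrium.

Equilibrium: 237 - 3p = -75 + 5p gives p* = 39, q* = 120.
Demand choke price (qd = 0): p = 79.
CS = ½(79 − 39)(120) = 2400.

Consumer surplus = 2400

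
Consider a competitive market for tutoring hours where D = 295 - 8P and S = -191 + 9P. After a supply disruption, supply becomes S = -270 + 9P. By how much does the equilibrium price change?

ΔP = 79/17

Original equilibrium: P* = 486/17, Q* = 1127/17.
New equilibrium: 295 - 8P = -270 + 9P, so 565 = 17P and P' = 565/17; Q' = 295 − 8(565/17) = 495/17.
Change in price: 565/17 − 486/17 = 79/17.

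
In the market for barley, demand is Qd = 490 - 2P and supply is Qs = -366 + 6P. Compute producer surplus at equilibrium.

Producer surplus = 6348

Equilibrium: 490 - 2P = -366 + 6P gives P* = 107, Q* = 276.
Supply starts at P = 61 (where Qs = 0).
PS = ½(107 − 61)(276) = 6348.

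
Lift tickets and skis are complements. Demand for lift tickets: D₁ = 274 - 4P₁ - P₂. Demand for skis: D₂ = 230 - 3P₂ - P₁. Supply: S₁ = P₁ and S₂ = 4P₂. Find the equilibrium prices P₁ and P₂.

Market 1: 274 - 4P₁ - P₂ = P₁ → 5P₁ + P₂ = 274.
Market 2: 7P₂ + P₁ = 230.
Eliminating P₂: 7×(1) − 1×(2) gives 34P₁ = 1688, so P₁ = 844/17.
Back-substitute into (2): P₂ = (230 − 1×844/17) / 7 = 438/17.

P₁ = 844/17, P₂ = 438/17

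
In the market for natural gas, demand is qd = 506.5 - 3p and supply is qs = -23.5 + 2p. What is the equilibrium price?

p* = 106

Set qd = qs: 506.5 - 3p = -23.5 + 2p.
530 = 5p, so p* = 106.
q* = 506.5 − 3(106) = 188.5.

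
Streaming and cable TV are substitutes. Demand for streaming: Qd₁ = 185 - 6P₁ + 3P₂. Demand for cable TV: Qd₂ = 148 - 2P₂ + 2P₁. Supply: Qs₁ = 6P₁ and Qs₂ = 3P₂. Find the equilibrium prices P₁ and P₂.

Market 1: 185 - 6P₁ + 3P₂ = 6P₁ → 12P₁ - 3P₂ = 185.
Market 2: 5P₂ - 2P₁ = 148.
Eliminating P₂: 5×(1) + 3×(2) gives 54P₁ = 1369, so P₁ = 1369/54.
Back-substitute into (2): P₂ = (148 + 2×1369/54) / 5 = 1073/27.

P₁ = 1369/54, P₂ = 1073/27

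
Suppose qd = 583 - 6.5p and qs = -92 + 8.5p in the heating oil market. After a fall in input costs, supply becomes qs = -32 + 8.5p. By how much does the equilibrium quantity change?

Δq = 26

Original equilibrium: p* = 45, q* = 290.5.
New equilibrium: 583 - 6.5p = -32 + 8.5p, so 615 = 15p and p' = 41; q' = 583 − 6.5(41) = 316.5.
Change in quantity: 316.5 − 290.5 = 26.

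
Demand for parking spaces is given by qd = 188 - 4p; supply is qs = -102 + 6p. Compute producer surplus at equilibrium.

Producer surplus = 432

Equilibrium: 188 - 4p = -102 + 6p gives p* = 29, q* = 72.
Supply starts at p = 17 (where qs = 0).
PS = ½(29 − 17)(72) = 432.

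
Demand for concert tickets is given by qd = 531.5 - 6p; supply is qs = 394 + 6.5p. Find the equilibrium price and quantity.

Set qd = qs: 531.5 - 6p = 394 + 6.5p.
137.5 = 12.5p, so p* = 11.
q* = 531.5 − 6(11) = 465.5.

p* = 11, q* = 465.5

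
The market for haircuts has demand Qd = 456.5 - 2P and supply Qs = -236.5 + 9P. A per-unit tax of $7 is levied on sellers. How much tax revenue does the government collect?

Pre-tax equilibrium: P* = 63, Q* = 330.5.
Tax on sellers shifts supply to Qs = -236.5 + 9(P − 7) = -299.5 + 9P.
456.5 - 2P = -299.5 + 9P gives buyer price Pb = 756/11; sellers receive Ps = 756/11 − 7 = 679/11.
New quantity: Q = 456.5 − 2(756/11) = 7019/22.
Revenue = 7 × 7019/22 = 49133/22.

Tax revenue = 49133/22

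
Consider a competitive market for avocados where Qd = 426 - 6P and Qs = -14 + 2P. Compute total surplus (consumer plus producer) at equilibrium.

Equilibrium: 426 - 6P = -14 + 2P gives P* = 55, Q* = 96.
Demand choke price: P = 71; supply starts at P = 7.
CS = ½(71 − 55)(96) = 768; PS = ½(55 − 7)(96) = 2304.

Total surplus = 3072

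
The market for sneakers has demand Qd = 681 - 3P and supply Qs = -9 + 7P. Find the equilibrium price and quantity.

Set Qd = Qs: 681 - 3P = -9 + 7P.
690 = 10P, so P* = 69.
Q* = 681 − 3(69) = 474.

P* = 69, Q* = 474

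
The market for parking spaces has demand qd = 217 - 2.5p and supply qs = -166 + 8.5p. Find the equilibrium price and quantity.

Set qd = qs: 217 - 2.5p = -166 + 8.5p.
383 = 11p, so p* = 383/11.
q* = 217 − 2.5(383/11) = 2859/22.

p* = 383/11, q* = 2859/22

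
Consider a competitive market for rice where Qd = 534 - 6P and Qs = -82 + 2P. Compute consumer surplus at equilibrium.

Equilibrium: 534 - 6P = -82 + 2P gives P* = 77, Q* = 72.
Demand choke price (Qd = 0): P = 89.
CS = ½(89 − 77)(72) = 432.

Consumer surplus = 432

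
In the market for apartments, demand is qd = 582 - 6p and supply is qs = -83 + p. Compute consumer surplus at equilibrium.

Equilibrium: 582 - 6p = -83 + p gives p* = 95, q* = 12.
Demand choke price (qd = 0): p = 97.
CS = ½(97 − 95)(12) = 12.

Consumer surplus = 12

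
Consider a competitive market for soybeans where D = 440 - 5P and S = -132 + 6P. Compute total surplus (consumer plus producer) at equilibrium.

Total surplus = 5940

Equilibrium: 440 - 5P = -132 + 6P gives P* = 52, Q* = 180.
Demand choke price: P = 88; supply starts at P = 22.
CS = ½(88 − 52)(180) = 3240; PS = ½(52 − 22)(180) = 2700.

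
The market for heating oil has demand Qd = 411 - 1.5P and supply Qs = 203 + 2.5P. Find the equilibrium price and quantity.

P* = 52, Q* = 333

Set Qd = Qs: 411 - 1.5P = 203 + 2.5P.
208 = 4P, so P* = 52.
Q* = 411 − 1.5(52) = 333.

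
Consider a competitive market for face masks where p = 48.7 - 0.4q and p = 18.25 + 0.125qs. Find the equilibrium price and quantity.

Set the two price expressions equal: 48.7 - 0.4q = 18.25 + 0.125q.
30.45 = 0.525q, so q* = 58.
p* = 48.7 − (0.4)(58) = 25.5.

p* = 25.5, q* = 58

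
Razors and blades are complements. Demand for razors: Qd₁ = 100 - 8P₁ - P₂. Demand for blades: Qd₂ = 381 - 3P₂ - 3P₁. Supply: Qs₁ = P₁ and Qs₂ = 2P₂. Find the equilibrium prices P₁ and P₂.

P₁ = 17/6, P₂ = 74.5

Market 1: 100 - 8P₁ - P₂ = P₁ → 9P₁ + P₂ = 100.
Market 2: 5P₂ + 3P₁ = 381.
Eliminating P₂: 5×(1) − 1×(2) gives 42P₁ = 119, so P₁ = 17/6.
Back-substitute into (2): P₂ = (381 − 3×17/6) / 5 = 74.5.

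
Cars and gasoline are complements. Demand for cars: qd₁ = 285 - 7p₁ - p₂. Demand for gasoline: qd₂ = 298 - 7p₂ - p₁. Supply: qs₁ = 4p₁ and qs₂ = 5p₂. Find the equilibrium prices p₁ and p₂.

p₁ = 3122/131, p₂ = 2993/131

Market 1: 285 - 7p₁ - p₂ = 4p₁ → 11p₁ + p₂ = 285.
Market 2: 12p₂ + p₁ = 298.
Eliminating p₂: 12×(1) − 1×(2) gives 131p₁ = 3122, so p₁ = 3122/131.
Back-substitute into (2): p₂ = (298 − 1×3122/131) / 12 = 2993/131.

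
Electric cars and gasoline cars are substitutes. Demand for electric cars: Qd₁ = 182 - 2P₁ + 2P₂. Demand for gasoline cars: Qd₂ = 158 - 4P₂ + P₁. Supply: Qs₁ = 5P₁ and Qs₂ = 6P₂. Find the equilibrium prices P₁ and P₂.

Market 1: 182 - 2P₁ + 2P₂ = 5P₁ → 7P₁ - 2P₂ = 182.
Market 2: 10P₂ - P₁ = 158.
Eliminating P₂: 10×(1) + 2×(2) gives 68P₁ = 2136, so P₁ = 534/17.
Back-substitute into (2): P₂ = (158 + 1×534/17) / 10 = 322/17.

P₁ = 534/17, P₂ = 322/17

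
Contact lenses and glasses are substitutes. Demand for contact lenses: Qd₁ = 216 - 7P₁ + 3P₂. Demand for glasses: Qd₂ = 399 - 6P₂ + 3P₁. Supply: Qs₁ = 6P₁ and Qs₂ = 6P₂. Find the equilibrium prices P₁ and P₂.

P₁ = 1263/49, P₂ = 1945/49

Market 1: 216 - 7P₁ + 3P₂ = 6P₁ → 13P₁ - 3P₂ = 216.
Market 2: 12P₂ - 3P₁ = 399.
Eliminating P₂: 12×(1) + 3×(2) gives 147P₁ = 3789, so P₁ = 1263/49.
Back-substitute into (2): P₂ = (399 + 3×1263/49) / 12 = 1945/49.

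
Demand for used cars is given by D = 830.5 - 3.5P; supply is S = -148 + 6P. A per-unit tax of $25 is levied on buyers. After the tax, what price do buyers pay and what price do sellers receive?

Buyers pay 2257/19, sellers receive 1782/19

Pre-tax equilibrium: P* = 103, Q* = 470.
Tax on buyers shifts demand to D = 830.5 − 3.5(P + 25) = 743 - 3.5P.
743 - 3.5P = -148 + 6P gives seller price Ps = 1782/19; buyers pay Pb = 1782/19 + 25 = 2257/19.
New quantity: Q = 830.5 − 3.5(2257/19) = 7880/19.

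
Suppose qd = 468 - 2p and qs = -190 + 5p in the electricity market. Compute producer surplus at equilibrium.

Producer surplus = 7840

Equilibrium: 468 - 2p = -190 + 5p gives p* = 94, q* = 280.
Supply starts at p = 38 (where qs = 0).
PS = ½(94 − 38)(280) = 7840.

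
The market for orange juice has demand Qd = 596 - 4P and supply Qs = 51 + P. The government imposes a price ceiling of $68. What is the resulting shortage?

Shortage = 205

Equilibrium price would be P* = 109, so the ceiling at 68 binds.
At P = 68: Qd = 596 − 4(68) = 324, Qs = 51 + 1(68) = 119.
Shortage = 324 − 119 = 205.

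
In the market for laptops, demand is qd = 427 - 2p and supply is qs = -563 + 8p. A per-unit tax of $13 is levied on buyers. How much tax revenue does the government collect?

Pre-tax equilibrium: p* = 99, q* = 229.
Tax on buyers shifts demand to qd = 427 − 2(p + 13) = 401 - 2p.
401 - 2p = -563 + 8p gives seller price ps = 96.4; buyers pay pb = 96.4 + 13 = 109.4.
New quantity: q = 427 − 2(109.4) = 208.2.
Revenue = 13 × 208.2 = 2706.6.

Tax revenue = 2706.6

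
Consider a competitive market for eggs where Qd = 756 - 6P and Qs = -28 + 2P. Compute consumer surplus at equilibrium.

Consumer surplus = 2352

Equilibrium: 756 - 6P = -28 + 2P gives P* = 98, Q* = 168.
Demand choke price (Qd = 0): P = 126.
CS = ½(126 − 98)(168) = 2352.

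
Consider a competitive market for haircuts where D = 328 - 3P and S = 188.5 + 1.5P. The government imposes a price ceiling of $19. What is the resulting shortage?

Equilibrium price would be P* = 31, so the ceiling at 19 binds.
At P = 19: D = 328 − 3(19) = 271, S = 188.5 + 1.5(19) = 217.
Shortage = 271 − 217 = 54.

Shortage = 54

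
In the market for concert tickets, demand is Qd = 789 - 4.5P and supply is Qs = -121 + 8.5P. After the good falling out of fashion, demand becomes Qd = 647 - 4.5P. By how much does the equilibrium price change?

Original equilibrium: P* = 70, Q* = 474.
New equilibrium: 647 - 4.5P = -121 + 8.5P, so 768 = 13P and P' = 768/13; Q' = 647 − 4.5(768/13) = 4955/13.
Change in price: 768/13 − 70 = -142/13.

ΔP = -142/13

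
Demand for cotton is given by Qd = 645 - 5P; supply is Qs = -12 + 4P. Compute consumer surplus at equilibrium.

Equilibrium: 645 - 5P = -12 + 4P gives P* = 73, Q* = 280.
Demand choke price (Qd = 0): P = 129.
CS = ½(129 − 73)(280) = 7840.

Consumer surplus = 7840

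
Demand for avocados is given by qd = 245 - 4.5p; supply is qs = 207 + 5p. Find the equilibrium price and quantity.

Set qd = qs: 245 - 4.5p = 207 + 5p.
38 = 9.5p, so p* = 4.
q* = 245 − 4.5(4) = 227.

p* = 4, q* = 227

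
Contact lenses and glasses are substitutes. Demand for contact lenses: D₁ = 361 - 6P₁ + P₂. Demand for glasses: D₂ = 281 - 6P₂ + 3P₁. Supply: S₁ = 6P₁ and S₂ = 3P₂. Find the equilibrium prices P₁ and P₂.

Market 1: 361 - 6P₁ + P₂ = 6P₁ → 12P₁ - P₂ = 361.
Market 2: 9P₂ - 3P₁ = 281.
Eliminating P₂: 9×(1) + 1×(2) gives 105P₁ = 3530, so P₁ = 706/21.
Back-substitute into (2): P₂ = (281 + 3×706/21) / 9 = 297/7.

P₁ = 706/21, P₂ = 297/7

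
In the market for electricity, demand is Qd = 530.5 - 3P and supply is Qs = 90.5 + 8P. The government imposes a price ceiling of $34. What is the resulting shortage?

Equilibrium price would be P* = 40, so the ceiling at 34 binds.
At P = 34: Qd = 530.5 − 3(34) = 428.5, Qs = 90.5 + 8(34) = 362.5.
Shortage = 428.5 − 362.5 = 66.

Shortage = 66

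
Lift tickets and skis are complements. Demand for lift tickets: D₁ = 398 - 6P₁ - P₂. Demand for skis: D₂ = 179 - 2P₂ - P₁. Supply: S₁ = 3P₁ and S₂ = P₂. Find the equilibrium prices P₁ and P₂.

Market 1: 398 - 6P₁ - P₂ = 3P₁ → 9P₁ + P₂ = 398.
Market 2: 3P₂ + P₁ = 179.
Eliminating P₂: 3×(1) − 1×(2) gives 26P₁ = 1015, so P₁ = 1015/26.
Back-substitute into (2): P₂ = (179 − 1×1015/26) / 3 = 1213/26.

P₁ = 1015/26, P₂ = 1213/26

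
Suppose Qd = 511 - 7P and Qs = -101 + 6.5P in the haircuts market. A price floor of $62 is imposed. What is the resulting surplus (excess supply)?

Surplus = 225

Equilibrium price would be P* = 136/3, so the floor at 62 binds.
At P = 62: Qd = 77, Qs = 302.
Surplus = 302 − 77 = 225.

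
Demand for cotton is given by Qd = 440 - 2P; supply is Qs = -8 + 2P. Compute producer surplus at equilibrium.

Equilibrium: 440 - 2P = -8 + 2P gives P* = 112, Q* = 216.
Supply starts at P = 4 (where Qs = 0).
PS = ½(112 − 4)(216) = 11664.

Producer surplus = 11664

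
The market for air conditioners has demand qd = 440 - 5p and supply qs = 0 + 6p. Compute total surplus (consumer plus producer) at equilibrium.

Equilibrium: 440 - 5p = 0 + 6p gives p* = 40, q* = 240.
Demand choke price: p = 88; supply starts at p = 0.
CS = ½(88 − 40)(240) = 5760; PS = ½(40 − 0)(240) = 4800.

Total surplus = 10560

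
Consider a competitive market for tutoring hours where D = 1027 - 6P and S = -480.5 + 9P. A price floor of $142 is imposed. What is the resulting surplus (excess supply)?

Surplus = 622.5

Equilibrium price would be P* = 100.5, so the floor at 142 binds.
At P = 142: D = 175, S = 797.5.
Surplus = 797.5 − 175 = 622.5.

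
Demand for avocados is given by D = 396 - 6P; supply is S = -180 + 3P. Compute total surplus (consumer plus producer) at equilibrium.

Equilibrium: 396 - 6P = -180 + 3P gives P* = 64, Q* = 12.
Demand choke price: P = 66; supply starts at P = 60.
CS = ½(66 − 64)(12) = 12; PS = ½(64 − 60)(12) = 24.

Total surplus = 36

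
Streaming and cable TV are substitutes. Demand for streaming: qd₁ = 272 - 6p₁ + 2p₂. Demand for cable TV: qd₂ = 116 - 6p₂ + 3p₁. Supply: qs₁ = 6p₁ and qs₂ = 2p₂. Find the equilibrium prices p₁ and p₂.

p₁ = 1204/45, p₂ = 368/15

Market 1: 272 - 6p₁ + 2p₂ = 6p₁ → 12p₁ - 2p₂ = 272.
Market 2: 8p₂ - 3p₁ = 116.
Eliminating p₂: 8×(1) + 2×(2) gives 90p₁ = 2408, so p₁ = 1204/45.
Back-substitute into (2): p₂ = (116 + 3×1204/45) / 8 = 368/15.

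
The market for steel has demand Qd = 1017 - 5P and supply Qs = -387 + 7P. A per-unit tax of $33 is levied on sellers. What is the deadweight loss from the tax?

Deadweight loss = 1588.125

Pre-tax equilibrium: P* = 117, Q* = 432.
Tax on sellers shifts supply to Qs = -387 + 7(P − 33) = -618 + 7P.
1017 - 5P = -618 + 7P gives buyer price Pb = 136.25; sellers receive Ps = 136.25 − 33 = 103.25.
New quantity: Q = 1017 − 5(136.25) = 335.75.
DWL = ½ × 33 × (432 − 335.75) = 1588.125.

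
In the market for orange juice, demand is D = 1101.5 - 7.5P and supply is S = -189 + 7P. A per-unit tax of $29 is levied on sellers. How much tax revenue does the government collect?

Pre-tax equilibrium: P* = 89, Q* = 434.
Tax on sellers shifts supply to S = -189 + 7(P − 29) = -392 + 7P.
1101.5 - 7.5P = -392 + 7P gives buyer price Pb = 103; sellers receive Ps = 103 − 29 = 74.
New quantity: Q = 1101.5 − 7.5(103) = 329.
Revenue = 29 × 329 = 9541.

Tax revenue = 9541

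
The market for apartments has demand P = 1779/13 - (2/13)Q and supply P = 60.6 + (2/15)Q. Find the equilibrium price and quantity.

P* = 96, Q* = 265.5

Set the two price expressions equal: 1779/13 - (2/13)Q = 60.6 + (2/15)Q.
4956/65 = (56/195)Q, so Q* = 265.5.
P* = 1779/13 − (2/13)(265.5) = 96.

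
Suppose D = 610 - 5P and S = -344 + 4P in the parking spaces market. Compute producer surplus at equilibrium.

Equilibrium: 610 - 5P = -344 + 4P gives P* = 106, Q* = 80.
Supply starts at P = 86 (where S = 0).
PS = ½(106 − 86)(80) = 800.

Producer surplus = 800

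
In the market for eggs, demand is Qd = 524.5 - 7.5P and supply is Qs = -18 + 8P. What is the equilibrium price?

Set Qd = Qs: 524.5 - 7.5P = -18 + 8P.
542.5 = 15.5P, so P* = 35.
Q* = 524.5 − 7.5(35) = 262.

P* = 35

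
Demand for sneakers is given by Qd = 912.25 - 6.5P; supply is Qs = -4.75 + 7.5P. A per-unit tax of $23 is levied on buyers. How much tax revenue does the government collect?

Tax revenue = 523457/56

Pre-tax equilibrium: P* = 65.5, Q* = 486.5.
Tax on buyers shifts demand to Qd = 912.25 − 6.5(P + 23) = 762.75 - 6.5P.
762.75 - 6.5P = -4.75 + 7.5P gives seller price Ps = 1535/28; buyers pay Pb = 1535/28 + 23 = 2179/28.
New quantity: Q = 912.25 − 6.5(2179/28) = 22759/56.
Revenue = 23 × 22759/56 = 523457/56.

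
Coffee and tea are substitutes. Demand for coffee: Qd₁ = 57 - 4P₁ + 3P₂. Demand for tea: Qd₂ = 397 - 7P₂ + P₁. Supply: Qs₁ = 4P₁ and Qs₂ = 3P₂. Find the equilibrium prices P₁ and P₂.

Market 1: 57 - 4P₁ + 3P₂ = 4P₁ → 8P₁ - 3P₂ = 57.
Market 2: 10P₂ - P₁ = 397.
Eliminating P₂: 10×(1) + 3×(2) gives 77P₁ = 1761, so P₁ = 1761/77.
Back-substitute into (2): P₂ = (397 + 1×1761/77) / 10 = 3233/77.

P₁ = 1761/77, P₂ = 3233/77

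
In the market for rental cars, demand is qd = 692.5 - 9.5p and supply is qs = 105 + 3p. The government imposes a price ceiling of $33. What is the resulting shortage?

Equilibrium price would be p* = 47, so the ceiling at 33 binds.
At p = 33: qd = 692.5 − 9.5(33) = 379, qs = 105 + 3(33) = 204.
Shortage = 379 − 204 = 175.

Shortage = 175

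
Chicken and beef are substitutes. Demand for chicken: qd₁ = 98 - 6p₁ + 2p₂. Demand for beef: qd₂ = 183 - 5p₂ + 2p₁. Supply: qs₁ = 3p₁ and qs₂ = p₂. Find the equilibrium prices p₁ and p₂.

p₁ = 19.08, p₂ = 36.86

Market 1: 98 - 6p₁ + 2p₂ = 3p₁ → 9p₁ - 2p₂ = 98.
Market 2: 6p₂ - 2p₁ = 183.
Eliminating p₂: 6×(1) + 2×(2) gives 50p₁ = 954, so p₁ = 19.08.
Back-substitute into (2): p₂ = (183 + 2×19.08) / 6 = 36.86.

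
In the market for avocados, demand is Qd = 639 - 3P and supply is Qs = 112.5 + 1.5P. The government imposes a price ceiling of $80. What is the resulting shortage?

Shortage = 166.5

Equilibrium price would be P* = 117, so the ceiling at 80 binds.
At P = 80: Qd = 639 − 3(80) = 399, Qs = 112.5 + 1.5(80) = 232.5.
Shortage = 399 − 232.5 = 166.5.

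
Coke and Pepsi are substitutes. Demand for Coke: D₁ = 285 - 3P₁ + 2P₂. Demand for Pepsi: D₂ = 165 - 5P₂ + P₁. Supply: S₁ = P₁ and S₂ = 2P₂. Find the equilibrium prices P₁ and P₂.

P₁ = 2325/26, P₂ = 945/26

Market 1: 285 - 3P₁ + 2P₂ = P₁ → 4P₁ - 2P₂ = 285.
Market 2: 7P₂ - P₁ = 165.
Eliminating P₂: 7×(1) + 2×(2) gives 26P₁ = 2325, so P₁ = 2325/26.
Back-substitute into (2): P₂ = (165 + 1×2325/26) / 7 = 945/26.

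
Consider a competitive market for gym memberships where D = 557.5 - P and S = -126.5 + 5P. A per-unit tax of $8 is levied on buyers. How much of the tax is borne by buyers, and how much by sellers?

Pre-tax equilibrium: P* = 114, Q* = 443.5.
Tax on buyers shifts demand to D = 557.5 − 1(P + 8) = 549.5 - P.
549.5 - P = -126.5 + 5P gives seller price Ps = 338/3; buyers pay Pb = 338/3 + 8 = 362/3.
New quantity: Q = 557.5 − 1(362/3) = 2621/6.
Buyer burden = 362/3 − 114 = 20/3; seller burden = 114 − 338/3 = 4/3.

Buyers bear 20/3, sellers bear 4/3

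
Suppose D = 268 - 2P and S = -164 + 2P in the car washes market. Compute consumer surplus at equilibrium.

Equilibrium: 268 - 2P = -164 + 2P gives P* = 108, Q* = 52.
Demand choke price (D = 0): P = 134.
CS = ½(134 − 108)(52) = 676.

Consumer surplus = 676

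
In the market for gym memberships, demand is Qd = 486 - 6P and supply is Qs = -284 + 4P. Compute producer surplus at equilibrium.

Producer surplus = 72

Equilibrium: 486 - 6P = -284 + 4P gives P* = 77, Q* = 24.
Supply starts at P = 71 (where Qs = 0).
PS = ½(77 − 71)(24) = 72.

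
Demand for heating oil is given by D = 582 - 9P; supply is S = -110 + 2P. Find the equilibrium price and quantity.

Set D = S: 582 - 9P = -110 + 2P.
692 = 11P, so P* = 692/11.
Q* = 582 − 9(692/11) = 174/11.

P* = 692/11, Q* = 174/11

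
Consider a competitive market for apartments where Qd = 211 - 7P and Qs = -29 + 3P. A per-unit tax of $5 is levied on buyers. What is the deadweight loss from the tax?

Deadweight loss = 26.25

Pre-tax equilibrium: P* = 24, Q* = 43.
Tax on buyers shifts demand to Qd = 211 − 7(P + 5) = 176 - 7P.
176 - 7P = -29 + 3P gives seller price Ps = 20.5; buyers pay Pb = 20.5 + 5 = 25.5.
New quantity: Q = 211 − 7(25.5) = 32.5.
DWL = ½ × 5 × (43 − 32.5) = 26.25.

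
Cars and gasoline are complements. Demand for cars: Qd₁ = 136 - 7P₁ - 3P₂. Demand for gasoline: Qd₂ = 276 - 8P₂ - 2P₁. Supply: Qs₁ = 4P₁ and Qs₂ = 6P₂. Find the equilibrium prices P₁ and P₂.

P₁ = 269/37, P₂ = 691/37

Market 1: 136 - 7P₁ - 3P₂ = 4P₁ → 11P₁ + 3P₂ = 136.
Market 2: 14P₂ + 2P₁ = 276.
Eliminating P₂: 14×(1) − 3×(2) gives 148P₁ = 1076, so P₁ = 269/37.
Back-substitute into (2): P₂ = (276 − 2×269/37) / 14 = 691/37.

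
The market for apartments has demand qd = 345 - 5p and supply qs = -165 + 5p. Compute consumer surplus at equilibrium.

Consumer surplus = 810

Equilibrium: 345 - 5p = -165 + 5p gives p* = 51, q* = 90.
Demand choke price (qd = 0): p = 69.
CS = ½(69 − 51)(90) = 810.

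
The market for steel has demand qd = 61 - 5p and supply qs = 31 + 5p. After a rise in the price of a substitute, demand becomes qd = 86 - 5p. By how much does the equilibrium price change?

Original equilibrium: p* = 3, q* = 46.
New equilibrium: 86 - 5p = 31 + 5p, so 55 = 10p and p' = 5.5; q' = 86 − 5(5.5) = 58.5.
Change in price: 5.5 − 3 = 2.5.

Δp = 2.5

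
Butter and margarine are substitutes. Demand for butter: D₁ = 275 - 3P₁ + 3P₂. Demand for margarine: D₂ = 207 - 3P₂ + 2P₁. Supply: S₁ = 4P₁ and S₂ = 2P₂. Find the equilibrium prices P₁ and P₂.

Market 1: 275 - 3P₁ + 3P₂ = 4P₁ → 7P₁ - 3P₂ = 275.
Market 2: 5P₂ - 2P₁ = 207.
Eliminating P₂: 5×(1) + 3×(2) gives 29P₁ = 1996, so P₁ = 1996/29.
Back-substitute into (2): P₂ = (207 + 2×1996/29) / 5 = 1999/29.

P₁ = 1996/29, P₂ = 1999/29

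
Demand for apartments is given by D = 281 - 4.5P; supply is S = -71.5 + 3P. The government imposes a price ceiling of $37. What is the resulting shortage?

Equilibrium price would be P* = 47, so the ceiling at 37 binds.
At P = 37: D = 281 − 4.5(37) = 114.5, S = -71.5 + 3(37) = 39.5.
Shortage = 114.5 − 39.5 = 75.

Shortage = 75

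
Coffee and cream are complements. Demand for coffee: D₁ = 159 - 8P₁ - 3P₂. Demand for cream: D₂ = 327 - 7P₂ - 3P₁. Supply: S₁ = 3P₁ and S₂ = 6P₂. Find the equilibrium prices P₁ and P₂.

Market 1: 159 - 8P₁ - 3P₂ = 3P₁ → 11P₁ + 3P₂ = 159.
Market 2: 13P₂ + 3P₁ = 327.
Eliminating P₂: 13×(1) − 3×(2) gives 134P₁ = 1086, so P₁ = 543/67.
Back-substitute into (2): P₂ = (327 − 3×543/67) / 13 = 1560/67.

P₁ = 543/67, P₂ = 1560/67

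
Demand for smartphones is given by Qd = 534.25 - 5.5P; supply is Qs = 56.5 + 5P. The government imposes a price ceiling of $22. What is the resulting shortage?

Shortage = 246.75

Equilibrium price would be P* = 45.5, so the ceiling at 22 binds.
At P = 22: Qd = 534.25 − 5.5(22) = 413.25, Qs = 56.5 + 5(22) = 166.5.
Shortage = 413.25 − 166.5 = 246.75.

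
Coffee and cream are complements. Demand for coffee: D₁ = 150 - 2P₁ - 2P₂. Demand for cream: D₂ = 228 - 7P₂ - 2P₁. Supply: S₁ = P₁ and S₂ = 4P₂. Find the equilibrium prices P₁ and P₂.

Market 1: 150 - 2P₁ - 2P₂ = P₁ → 3P₁ + 2P₂ = 150.
Market 2: 11P₂ + 2P₁ = 228.
Eliminating P₂: 11×(1) − 2×(2) gives 29P₁ = 1194, so P₁ = 1194/29.
Back-substitute into (2): P₂ = (228 − 2×1194/29) / 11 = 384/29.

P₁ = 1194/29, P₂ = 384/29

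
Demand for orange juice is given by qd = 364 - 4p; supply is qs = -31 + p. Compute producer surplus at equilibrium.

Producer surplus = 1152

Equilibrium: 364 - 4p = -31 + p gives p* = 79, q* = 48.
Supply starts at p = 31 (where qs = 0).
PS = ½(79 − 31)(48) = 1152.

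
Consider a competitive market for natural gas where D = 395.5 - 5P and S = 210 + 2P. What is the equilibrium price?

P* = 26.5

Set D = S: 395.5 - 5P = 210 + 2P.
185.5 = 7P, so P* = 26.5.
Q* = 395.5 − 5(26.5) = 263.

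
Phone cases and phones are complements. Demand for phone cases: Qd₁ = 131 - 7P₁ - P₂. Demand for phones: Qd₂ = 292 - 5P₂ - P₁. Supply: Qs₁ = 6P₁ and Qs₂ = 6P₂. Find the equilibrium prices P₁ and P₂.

P₁ = 1149/142, P₂ = 3665/142

Market 1: 131 - 7P₁ - P₂ = 6P₁ → 13P₁ + P₂ = 131.
Market 2: 11P₂ + P₁ = 292.
Eliminating P₂: 11×(1) − 1×(2) gives 142P₁ = 1149, so P₁ = 1149/142.
Back-substitute into (2): P₂ = (292 − 1×1149/142) / 11 = 3665/142.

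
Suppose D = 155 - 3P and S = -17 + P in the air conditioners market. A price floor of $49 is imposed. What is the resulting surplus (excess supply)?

Surplus = 24

Equilibrium price would be P* = 43, so the floor at 49 binds.
At P = 49: D = 8, S = 32.
Surplus = 32 − 8 = 24.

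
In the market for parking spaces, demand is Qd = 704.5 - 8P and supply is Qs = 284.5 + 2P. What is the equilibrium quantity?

Set Qd = Qs: 704.5 - 8P = 284.5 + 2P.
420 = 10P, so P* = 42.
Q* = 704.5 − 8(42) = 368.5.

Q* = 368.5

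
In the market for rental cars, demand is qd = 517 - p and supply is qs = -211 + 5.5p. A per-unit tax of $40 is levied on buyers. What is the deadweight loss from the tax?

Deadweight loss = 8800/13

Pre-tax equilibrium: p* = 112, q* = 405.
Tax on buyers shifts demand to qd = 517 − 1(p + 40) = 477 - p.
477 - p = -211 + 5.5p gives seller price ps = 1376/13; buyers pay pb = 1376/13 + 40 = 1896/13.
New quantity: q = 517 − 1(1896/13) = 4825/13.
DWL = ½ × 40 × (405 − 4825/13) = 8800/13.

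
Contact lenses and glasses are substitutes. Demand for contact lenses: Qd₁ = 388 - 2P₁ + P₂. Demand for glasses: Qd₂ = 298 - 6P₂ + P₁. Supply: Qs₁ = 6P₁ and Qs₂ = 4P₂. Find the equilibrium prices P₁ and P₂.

Market 1: 388 - 2P₁ + P₂ = 6P₁ → 8P₁ - P₂ = 388.
Market 2: 10P₂ - P₁ = 298.
Eliminating P₂: 10×(1) + 1×(2) gives 79P₁ = 4178, so P₁ = 4178/79.
Back-substitute into (2): P₂ = (298 + 1×4178/79) / 10 = 2772/79.

P₁ = 4178/79, P₂ = 2772/79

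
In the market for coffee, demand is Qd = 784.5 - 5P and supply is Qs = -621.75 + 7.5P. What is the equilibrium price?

Set Qd = Qs: 784.5 - 5P = -621.75 + 7.5P.
1406.25 = 12.5P, so P* = 112.5.
Q* = 784.5 − 5(112.5) = 222.

P* = 112.5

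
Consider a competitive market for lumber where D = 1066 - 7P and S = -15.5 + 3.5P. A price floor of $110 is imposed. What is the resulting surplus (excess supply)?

Equilibrium price would be P* = 103, so the floor at 110 binds.
At P = 110: D = 296, S = 369.5.
Surplus = 369.5 − 296 = 73.5.

Surplus = 73.5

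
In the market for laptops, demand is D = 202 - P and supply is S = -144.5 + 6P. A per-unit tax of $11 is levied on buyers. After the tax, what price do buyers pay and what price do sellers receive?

Buyers pay 825/14, sellers receive 671/14

Pre-tax equilibrium: P* = 49.5, Q* = 152.5.
Tax on buyers shifts demand to D = 202 − 1(P + 11) = 191 - P.
191 - P = -144.5 + 6P gives seller price Ps = 671/14; buyers pay Pb = 671/14 + 11 = 825/14.
New quantity: Q = 202 − 1(825/14) = 2003/14.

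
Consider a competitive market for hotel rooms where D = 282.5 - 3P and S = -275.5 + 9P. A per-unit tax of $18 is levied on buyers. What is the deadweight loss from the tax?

Deadweight loss = 364.5

Pre-tax equilibrium: P* = 46.5, Q* = 143.
Tax on buyers shifts demand to D = 282.5 − 3(P + 18) = 228.5 - 3P.
228.5 - 3P = -275.5 + 9P gives seller price Ps = 42; buyers pay Pb = 42 + 18 = 60.
New quantity: Q = 282.5 − 3(60) = 102.5.
DWL = ½ × 18 × (143 − 102.5) = 364.5.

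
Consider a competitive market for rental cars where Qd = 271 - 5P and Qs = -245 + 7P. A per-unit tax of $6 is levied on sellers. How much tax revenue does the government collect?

Pre-tax equilibrium: P* = 43, Q* = 56.
Tax on sellers shifts supply to Qs = -245 + 7(P − 6) = -287 + 7P.
271 - 5P = -287 + 7P gives buyer price Pb = 46.5; sellers receive Ps = 46.5 − 6 = 40.5.
New quantity: Q = 271 − 5(46.5) = 38.5.
Revenue = 6 × 38.5 = 231.

Tax revenue = 231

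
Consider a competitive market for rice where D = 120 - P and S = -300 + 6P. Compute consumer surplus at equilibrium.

Equilibrium: 120 - P = -300 + 6P gives P* = 60, Q* = 60.
Demand choke price (D = 0): P = 120.
CS = ½(120 − 60)(60) = 1800.

Consumer surplus = 1800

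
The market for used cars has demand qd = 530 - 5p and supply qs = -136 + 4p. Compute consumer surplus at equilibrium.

Consumer surplus = 2560

Equilibrium: 530 - 5p = -136 + 4p gives p* = 74, q* = 160.
Demand choke price (qd = 0): p = 106.
CS = ½(106 − 74)(160) = 2560.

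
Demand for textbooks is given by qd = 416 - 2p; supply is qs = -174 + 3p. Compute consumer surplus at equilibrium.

Consumer surplus = 8100

Equilibrium: 416 - 2p = -174 + 3p gives p* = 118, q* = 180.
Demand choke price (qd = 0): p = 208.
CS = ½(208 − 118)(180) = 8100.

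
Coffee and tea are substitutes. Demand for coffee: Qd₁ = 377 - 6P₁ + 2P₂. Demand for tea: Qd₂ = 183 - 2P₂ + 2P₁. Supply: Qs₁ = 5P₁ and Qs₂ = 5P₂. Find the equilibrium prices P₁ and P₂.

P₁ = 3005/73, P₂ = 2767/73

Market 1: 377 - 6P₁ + 2P₂ = 5P₁ → 11P₁ - 2P₂ = 377.
Market 2: 7P₂ - 2P₁ = 183.
Eliminating P₂: 7×(1) + 2×(2) gives 73P₁ = 3005, so P₁ = 3005/73.
Back-substitute into (2): P₂ = (183 + 2×3005/73) / 7 = 2767/73.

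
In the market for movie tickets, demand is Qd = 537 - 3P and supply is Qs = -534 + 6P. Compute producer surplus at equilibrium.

Equilibrium: 537 - 3P = -534 + 6P gives P* = 119, Q* = 180.
Supply starts at P = 89 (where Qs = 0).
PS = ½(119 − 89)(180) = 2700.

Producer surplus = 2700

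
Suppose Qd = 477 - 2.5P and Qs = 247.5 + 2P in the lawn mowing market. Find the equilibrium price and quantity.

Set Qd = Qs: 477 - 2.5P = 247.5 + 2P.
229.5 = 4.5P, so P* = 51.
Q* = 477 − 2.5(51) = 349.5.

P* = 51, Q* = 349.5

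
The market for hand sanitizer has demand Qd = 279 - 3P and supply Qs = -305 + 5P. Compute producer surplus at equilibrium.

Equilibrium: 279 - 3P = -305 + 5P gives P* = 73, Q* = 60.
Supply starts at P = 61 (where Qs = 0).
PS = ½(73 − 61)(60) = 360.

Producer surplus = 360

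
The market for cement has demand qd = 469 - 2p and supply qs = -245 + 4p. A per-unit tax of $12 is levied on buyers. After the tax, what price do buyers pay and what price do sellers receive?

Pre-tax equilibrium: p* = 119, q* = 231.
Tax on buyers shifts demand to qd = 469 − 2(p + 12) = 445 - 2p.
445 - 2p = -245 + 4p gives seller price ps = 115; buyers pay pb = 115 + 12 = 127.
New quantity: q = 469 − 2(127) = 215.

Buyers pay $127, sellers receive $115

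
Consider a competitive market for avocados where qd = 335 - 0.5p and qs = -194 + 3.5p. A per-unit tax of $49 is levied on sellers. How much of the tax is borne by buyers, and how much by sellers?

Buyers bear $42.875, sellers bear $6.125

Pre-tax equilibrium: p* = 132.25, q* = 268.875.
Tax on sellers shifts supply to qs = -194 + 3.5(p − 49) = -365.5 + 3.5p.
335 - 0.5p = -365.5 + 3.5p gives buyer price pb = 175.125; sellers receive ps = 175.125 − 49 = 126.125.
New quantity: q = 335 − 0.5(175.125) = 247.4375.
Buyer burden = 175.125 − 132.25 = 42.875; seller burden = 132.25 − 126.125 = 6.125.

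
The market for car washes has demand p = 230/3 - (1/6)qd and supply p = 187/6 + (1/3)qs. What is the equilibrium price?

p* = 61.5

Set the two price expressions equal: 230/3 - (1/6)q = 187/6 + (1/3)q.
45.5 = 0.5q, so q* = 91.
p* = 230/3 − (1/6)(91) = 61.5.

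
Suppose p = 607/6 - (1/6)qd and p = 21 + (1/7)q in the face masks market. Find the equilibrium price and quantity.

Set the two price expressions equal: 607/6 - (1/6)q = 21 + (1/7)q.
481/6 = (13/42)q, so q* = 259.
p* = 607/6 − (1/6)(259) = 58.

p* = 58, q* = 259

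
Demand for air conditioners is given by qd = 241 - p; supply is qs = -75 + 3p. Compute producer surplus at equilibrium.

Equilibrium: 241 - p = -75 + 3p gives p* = 79, q* = 162.
Supply starts at p = 25 (where qs = 0).
PS = ½(79 − 25)(162) = 4374.

Producer surplus = 4374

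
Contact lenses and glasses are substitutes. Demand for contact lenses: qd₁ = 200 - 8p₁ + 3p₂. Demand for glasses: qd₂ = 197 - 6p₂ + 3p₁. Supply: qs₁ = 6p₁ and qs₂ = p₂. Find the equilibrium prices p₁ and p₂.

Market 1: 200 - 8p₁ + 3p₂ = 6p₁ → 14p₁ - 3p₂ = 200.
Market 2: 7p₂ - 3p₁ = 197.
Eliminating p₂: 7×(1) + 3×(2) gives 89p₁ = 1991, so p₁ = 1991/89.
Back-substitute into (2): p₂ = (197 + 3×1991/89) / 7 = 3358/89.

p₁ = 1991/89, p₂ = 3358/89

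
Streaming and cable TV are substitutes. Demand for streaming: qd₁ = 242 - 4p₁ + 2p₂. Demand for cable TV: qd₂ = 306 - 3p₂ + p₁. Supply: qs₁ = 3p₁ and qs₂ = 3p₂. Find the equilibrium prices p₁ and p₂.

p₁ = 51.6, p₂ = 59.6

Market 1: 242 - 4p₁ + 2p₂ = 3p₁ → 7p₁ - 2p₂ = 242.
Market 2: 6p₂ - p₁ = 306.
Eliminating p₂: 6×(1) + 2×(2) gives 40p₁ = 2064, so p₁ = 51.6.
Back-substitute into (2): p₂ = (306 + 1×51.6) / 6 = 59.6.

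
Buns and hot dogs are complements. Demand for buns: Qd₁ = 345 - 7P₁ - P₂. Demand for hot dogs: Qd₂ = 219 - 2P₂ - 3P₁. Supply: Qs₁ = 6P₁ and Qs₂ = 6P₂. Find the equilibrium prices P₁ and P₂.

Market 1: 345 - 7P₁ - P₂ = 6P₁ → 13P₁ + P₂ = 345.
Market 2: 8P₂ + 3P₁ = 219.
Eliminating P₂: 8×(1) − 1×(2) gives 101P₁ = 2541, so P₁ = 2541/101.
Back-substitute into (2): P₂ = (219 − 3×2541/101) / 8 = 1812/101.

P₁ = 2541/101, P₂ = 1812/101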